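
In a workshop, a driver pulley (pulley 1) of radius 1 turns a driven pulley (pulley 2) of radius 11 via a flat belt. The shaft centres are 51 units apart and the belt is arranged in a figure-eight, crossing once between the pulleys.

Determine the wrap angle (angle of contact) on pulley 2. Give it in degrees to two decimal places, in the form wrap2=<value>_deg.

wrap2=207.22_deg

crossed belt: β = asin((r1+r2)/C) = asin(12/51) = 13.6090°
wrap1 = wrap2 = π + 2β = 207.2179°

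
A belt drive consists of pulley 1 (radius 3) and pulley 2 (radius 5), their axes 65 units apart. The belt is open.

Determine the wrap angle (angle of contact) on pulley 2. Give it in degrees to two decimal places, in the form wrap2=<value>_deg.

wrap2=183.53_deg

open belt: β = asin((r2−r1)/C) = asin(2/65) = 1.7632°
wrap1 = π − 2β = 176.4735°
wrap2 = π + 2β = 183.5265°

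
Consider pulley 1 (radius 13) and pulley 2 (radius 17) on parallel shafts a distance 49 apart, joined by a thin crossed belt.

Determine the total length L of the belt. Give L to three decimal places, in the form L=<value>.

crossed belt: β = asin((r1+r2)/C) = asin(30/49) = 37.7520°
wrap1 = wrap2 = π + 2β = 255.5040°
tangent length = C·cosβ = 38.7427
L = (r1+r2)·wrap + 2·C·cosβ = 30·4.4594 + 2·38.7427 = 211.2671

L=211.267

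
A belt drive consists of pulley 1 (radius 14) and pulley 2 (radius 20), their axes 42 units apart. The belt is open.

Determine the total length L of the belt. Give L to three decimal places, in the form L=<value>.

open belt: β = asin((r2−r1)/C) = asin(6/42) = 8.2132°
wrap1 = π − 2β = 163.5736°
wrap2 = π + 2β = 196.4264°
tangent length = C·cosβ = 41.5692
L = r1·wrap1 + r2·wrap2 + 2·C·cosβ = 14·2.8549 + 20·3.4283 + 2·41.5692 = 191.6728

L=191.673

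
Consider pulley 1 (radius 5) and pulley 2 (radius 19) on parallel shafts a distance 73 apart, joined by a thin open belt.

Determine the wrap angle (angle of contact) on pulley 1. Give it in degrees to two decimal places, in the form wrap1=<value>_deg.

wrap1=157.89_deg

open belt: β = asin((r2−r1)/C) = asin(14/73) = 11.0567°
wrap1 = π − 2β = 157.8865°
wrap2 = π + 2β = 202.1135°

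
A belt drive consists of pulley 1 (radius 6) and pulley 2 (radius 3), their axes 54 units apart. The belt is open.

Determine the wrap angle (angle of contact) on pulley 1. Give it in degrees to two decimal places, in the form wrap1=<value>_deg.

open belt: β = asin((r2−r1)/C) = asin(-3/54) = -3.1847°
wrap1 = π − 2β = 186.3695°
wrap2 = π + 2β = 173.6305°

wrap1=186.37_deg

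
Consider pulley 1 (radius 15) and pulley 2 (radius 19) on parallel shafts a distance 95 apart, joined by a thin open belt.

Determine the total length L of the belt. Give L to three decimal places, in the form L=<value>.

L=296.983

open belt: β = asin((r2−r1)/C) = asin(4/95) = 2.4132°
wrap1 = π − 2β = 175.1737°
wrap2 = π + 2β = 184.8263°
tangent length = C·cosβ = 94.9158
L = r1·wrap1 + r2·wrap2 + 2·C·cosβ = 15·3.0574 + 19·3.2258 + 2·94.9158 = 296.9826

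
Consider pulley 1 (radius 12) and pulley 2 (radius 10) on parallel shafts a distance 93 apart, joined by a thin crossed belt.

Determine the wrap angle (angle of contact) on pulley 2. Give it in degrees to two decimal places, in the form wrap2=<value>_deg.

crossed belt: β = asin((r1+r2)/C) = asin(22/93) = 13.6835°
wrap1 = wrap2 = π + 2β = 207.3671°

wrap2=207.37_deg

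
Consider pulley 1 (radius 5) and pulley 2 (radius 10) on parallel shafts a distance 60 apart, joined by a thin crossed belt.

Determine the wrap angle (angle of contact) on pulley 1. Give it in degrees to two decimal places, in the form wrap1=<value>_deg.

crossed belt: β = asin((r1+r2)/C) = asin(15/60) = 14.4775°
wrap1 = wrap2 = π + 2β = 208.9550°

wrap1=208.96_deg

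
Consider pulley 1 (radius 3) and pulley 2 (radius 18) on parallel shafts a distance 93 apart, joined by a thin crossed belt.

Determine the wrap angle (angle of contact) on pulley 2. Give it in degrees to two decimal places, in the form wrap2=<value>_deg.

crossed belt: β = asin((r1+r2)/C) = asin(21/93) = 13.0503°
wrap1 = wrap2 = π + 2β = 206.1006°

wrap2=206.10_deg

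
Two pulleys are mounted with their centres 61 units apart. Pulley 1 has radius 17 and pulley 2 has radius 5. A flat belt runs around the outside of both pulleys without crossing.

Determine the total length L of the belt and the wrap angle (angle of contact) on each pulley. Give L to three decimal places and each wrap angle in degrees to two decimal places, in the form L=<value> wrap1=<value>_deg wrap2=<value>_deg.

open belt: β = asin((r2−r1)/C) = asin(-12/61) = -11.3453°
wrap1 = π − 2β = 202.6906°
wrap2 = π + 2β = 157.3094°
tangent length = C·cosβ = 59.8080
L = r1·wrap1 + r2·wrap2 + 2·C·cosβ = 17·3.5376 + 5·2.7456 + 2·59.8080 = 193.4834

L=193.483 wrap1=202.69_deg wrap2=157.31_deg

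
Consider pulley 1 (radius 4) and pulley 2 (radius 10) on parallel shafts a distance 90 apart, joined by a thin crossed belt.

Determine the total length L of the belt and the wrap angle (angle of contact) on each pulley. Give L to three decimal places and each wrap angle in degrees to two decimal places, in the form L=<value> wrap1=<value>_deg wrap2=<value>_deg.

L=226.164 wrap1=197.90_deg wrap2=197.90_deg

crossed belt: β = asin((r1+r2)/C) = asin(14/90) = 8.9490°
wrap1 = wrap2 = π + 2β = 197.8980°
tangent length = C·cosβ = 88.9044
L = (r1+r2)·wrap + 2·C·cosβ = 14·3.4540 + 2·88.9044 = 226.1645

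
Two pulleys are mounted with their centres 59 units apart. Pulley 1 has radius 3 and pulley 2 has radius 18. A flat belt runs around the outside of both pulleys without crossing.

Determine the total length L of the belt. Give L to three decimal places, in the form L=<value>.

L=187.808

open belt: β = asin((r2−r1)/C) = asin(15/59) = 14.7284°
wrap1 = π − 2β = 150.5432°
wrap2 = π + 2β = 209.4568°
tangent length = C·cosβ = 57.0614
L = r1·wrap1 + r2·wrap2 + 2·C·cosβ = 3·2.6275 + 18·3.6557 + 2·57.0614 = 187.8080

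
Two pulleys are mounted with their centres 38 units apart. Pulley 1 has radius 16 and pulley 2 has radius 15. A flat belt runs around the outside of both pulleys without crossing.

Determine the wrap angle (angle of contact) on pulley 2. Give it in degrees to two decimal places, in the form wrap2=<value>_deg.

open belt: β = asin((r2−r1)/C) = asin(-1/38) = -1.5080°
wrap1 = π − 2β = 183.0159°
wrap2 = π + 2β = 176.9841°

wrap2=176.98_deg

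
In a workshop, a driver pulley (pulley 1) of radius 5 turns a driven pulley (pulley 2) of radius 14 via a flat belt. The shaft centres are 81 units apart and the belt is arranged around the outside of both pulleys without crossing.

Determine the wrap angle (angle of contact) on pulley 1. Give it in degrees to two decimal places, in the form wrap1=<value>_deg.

open belt: β = asin((r2−r1)/C) = asin(9/81) = 6.3794°
wrap1 = π − 2β = 167.2413°
wrap2 = π + 2β = 192.7587°

wrap1=167.24_deg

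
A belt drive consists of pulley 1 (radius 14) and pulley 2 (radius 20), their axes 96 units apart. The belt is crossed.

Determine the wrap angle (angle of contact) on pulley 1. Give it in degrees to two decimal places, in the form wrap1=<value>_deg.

wrap1=221.48_deg

crossed belt: β = asin((r1+r2)/C) = asin(34/96) = 20.7424°
wrap1 = wrap2 = π + 2β = 221.4848°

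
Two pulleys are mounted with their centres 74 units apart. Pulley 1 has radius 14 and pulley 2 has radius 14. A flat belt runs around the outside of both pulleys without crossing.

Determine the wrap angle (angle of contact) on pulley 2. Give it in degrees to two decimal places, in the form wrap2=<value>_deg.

open belt: β = asin((r2−r1)/C) = asin(0/74) = 0.0000°
wrap1 = π − 2β = 180.0000°
wrap2 = π + 2β = 180.0000°

wrap2=180.00_deg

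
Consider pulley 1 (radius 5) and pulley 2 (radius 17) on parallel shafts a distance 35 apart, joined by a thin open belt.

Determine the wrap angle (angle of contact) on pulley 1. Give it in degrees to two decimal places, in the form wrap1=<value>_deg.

open belt: β = asin((r2−r1)/C) = asin(12/35) = 20.0510°
wrap1 = π − 2β = 139.8979°
wrap2 = π + 2β = 220.1021°

wrap1=139.90_deg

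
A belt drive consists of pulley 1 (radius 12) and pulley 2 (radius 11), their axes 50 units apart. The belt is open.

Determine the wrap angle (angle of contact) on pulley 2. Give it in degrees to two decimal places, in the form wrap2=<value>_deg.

open belt: β = asin((r2−r1)/C) = asin(-1/50) = -1.1460°
wrap1 = π − 2β = 182.2920°
wrap2 = π + 2β = 177.7080°

wrap2=177.71_deg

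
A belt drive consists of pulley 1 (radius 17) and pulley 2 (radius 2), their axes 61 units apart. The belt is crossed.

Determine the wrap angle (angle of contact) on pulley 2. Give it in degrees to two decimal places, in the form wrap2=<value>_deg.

wrap2=216.30_deg

crossed belt: β = asin((r1+r2)/C) = asin(19/61) = 18.1482°
wrap1 = wrap2 = π + 2β = 216.2963°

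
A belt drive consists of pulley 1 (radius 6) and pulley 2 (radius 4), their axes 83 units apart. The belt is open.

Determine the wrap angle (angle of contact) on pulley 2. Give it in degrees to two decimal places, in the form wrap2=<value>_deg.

open belt: β = asin((r2−r1)/C) = asin(-2/83) = -1.3808°
wrap1 = π − 2β = 182.7615°
wrap2 = π + 2β = 177.2385°

wrap2=177.24_deg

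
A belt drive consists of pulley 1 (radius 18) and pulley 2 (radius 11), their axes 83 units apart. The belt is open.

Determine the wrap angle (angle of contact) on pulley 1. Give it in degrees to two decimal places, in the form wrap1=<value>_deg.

open belt: β = asin((r2−r1)/C) = asin(-7/83) = -4.8379°
wrap1 = π − 2β = 189.6758°
wrap2 = π + 2β = 170.3242°

wrap1=189.68_deg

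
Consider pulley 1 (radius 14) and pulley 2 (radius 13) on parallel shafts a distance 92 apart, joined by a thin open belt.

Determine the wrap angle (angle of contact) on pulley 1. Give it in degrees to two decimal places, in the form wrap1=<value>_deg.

wrap1=181.25_deg

open belt: β = asin((r2−r1)/C) = asin(-1/92) = -0.6228°
wrap1 = π − 2β = 181.2456°
wrap2 = π + 2β = 178.7544°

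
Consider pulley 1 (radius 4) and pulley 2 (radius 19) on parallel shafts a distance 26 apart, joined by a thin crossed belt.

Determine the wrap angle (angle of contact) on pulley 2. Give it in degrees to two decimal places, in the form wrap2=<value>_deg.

crossed belt: β = asin((r1+r2)/C) = asin(23/26) = 62.2042°
wrap1 = wrap2 = π + 2β = 304.4085°

wrap2=304.41_deg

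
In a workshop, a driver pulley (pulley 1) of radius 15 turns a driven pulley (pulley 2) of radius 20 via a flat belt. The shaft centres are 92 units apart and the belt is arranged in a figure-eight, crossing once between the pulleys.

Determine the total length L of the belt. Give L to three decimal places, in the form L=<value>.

L=307.439

crossed belt: β = asin((r1+r2)/C) = asin(35/92) = 22.3606°
wrap1 = wrap2 = π + 2β = 224.7212°
tangent length = C·cosβ = 85.0823
L = (r1+r2)·wrap + 2·C·cosβ = 35·3.9221 + 2·85.0823 = 307.4390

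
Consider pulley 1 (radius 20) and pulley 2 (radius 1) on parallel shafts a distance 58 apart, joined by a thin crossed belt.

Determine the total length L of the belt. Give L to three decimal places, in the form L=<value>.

L=189.663

crossed belt: β = asin((r1+r2)/C) = asin(21/58) = 21.2273°
wrap1 = wrap2 = π + 2β = 222.4546°
tangent length = C·cosβ = 54.0648
L = (r1+r2)·wrap + 2·C·cosβ = 21·3.8826 + 2·54.0648 = 189.6634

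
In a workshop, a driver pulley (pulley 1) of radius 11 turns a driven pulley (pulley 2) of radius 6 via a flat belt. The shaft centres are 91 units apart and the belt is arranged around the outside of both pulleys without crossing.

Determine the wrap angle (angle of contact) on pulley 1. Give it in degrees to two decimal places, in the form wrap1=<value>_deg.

wrap1=186.30_deg

open belt: β = asin((r2−r1)/C) = asin(-5/91) = -3.1497°
wrap1 = π − 2β = 186.2994°
wrap2 = π + 2β = 173.7006°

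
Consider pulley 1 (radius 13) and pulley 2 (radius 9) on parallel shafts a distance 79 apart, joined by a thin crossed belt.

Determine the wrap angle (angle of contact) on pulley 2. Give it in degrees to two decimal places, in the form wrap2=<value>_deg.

wrap2=212.34_deg

crossed belt: β = asin((r1+r2)/C) = asin(22/79) = 16.1696°
wrap1 = wrap2 = π + 2β = 212.3391°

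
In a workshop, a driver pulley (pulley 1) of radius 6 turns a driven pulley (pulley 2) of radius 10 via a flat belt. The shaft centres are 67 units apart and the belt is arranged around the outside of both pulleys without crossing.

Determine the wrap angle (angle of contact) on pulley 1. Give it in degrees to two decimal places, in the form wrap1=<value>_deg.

wrap1=173.15_deg

open belt: β = asin((r2−r1)/C) = asin(4/67) = 3.4227°
wrap1 = π − 2β = 173.1546°
wrap2 = π + 2β = 186.8454°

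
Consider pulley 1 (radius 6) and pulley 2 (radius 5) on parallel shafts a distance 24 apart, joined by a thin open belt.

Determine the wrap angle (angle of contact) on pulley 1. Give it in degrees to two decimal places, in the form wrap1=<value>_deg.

wrap1=184.78_deg

open belt: β = asin((r2−r1)/C) = asin(-1/24) = -2.3880°
wrap1 = π − 2β = 184.7760°
wrap2 = π + 2β = 175.2240°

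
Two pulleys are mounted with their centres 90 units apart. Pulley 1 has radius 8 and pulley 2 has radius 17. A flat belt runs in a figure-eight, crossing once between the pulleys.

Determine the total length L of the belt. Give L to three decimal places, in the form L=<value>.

L=265.530

crossed belt: β = asin((r1+r2)/C) = asin(25/90) = 16.1276°
wrap1 = wrap2 = π + 2β = 212.2552°
tangent length = C·cosβ = 86.4581
L = (r1+r2)·wrap + 2·C·cosβ = 25·3.7046 + 2·86.4581 = 265.5300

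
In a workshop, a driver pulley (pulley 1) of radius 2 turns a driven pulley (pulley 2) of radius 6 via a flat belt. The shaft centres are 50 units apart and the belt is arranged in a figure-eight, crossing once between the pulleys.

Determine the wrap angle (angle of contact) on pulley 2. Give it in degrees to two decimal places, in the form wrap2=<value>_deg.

wrap2=198.41_deg

crossed belt: β = asin((r1+r2)/C) = asin(8/50) = 9.2069°
wrap1 = wrap2 = π + 2β = 198.4138°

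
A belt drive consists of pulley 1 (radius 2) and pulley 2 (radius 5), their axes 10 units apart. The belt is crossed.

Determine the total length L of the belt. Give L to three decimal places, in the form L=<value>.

L=47.130

crossed belt: β = asin((r1+r2)/C) = asin(7/10) = 44.4270°
wrap1 = wrap2 = π + 2β = 268.8540°
tangent length = C·cosβ = 7.1414
L = (r1+r2)·wrap + 2·C·cosβ = 7·4.6924 + 2·7.1414 = 47.1296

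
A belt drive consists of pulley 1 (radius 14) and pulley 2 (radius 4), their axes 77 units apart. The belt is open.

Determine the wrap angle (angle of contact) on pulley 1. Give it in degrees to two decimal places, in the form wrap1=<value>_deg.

open belt: β = asin((r2−r1)/C) = asin(-10/77) = -7.4621°
wrap1 = π − 2β = 194.9242°
wrap2 = π + 2β = 165.0758°

wrap1=194.92_deg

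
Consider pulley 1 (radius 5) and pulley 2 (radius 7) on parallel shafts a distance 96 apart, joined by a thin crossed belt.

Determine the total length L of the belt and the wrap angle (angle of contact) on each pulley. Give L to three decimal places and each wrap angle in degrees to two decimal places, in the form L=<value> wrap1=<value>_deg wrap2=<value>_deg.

crossed belt: β = asin((r1+r2)/C) = asin(12/96) = 7.1808°
wrap1 = wrap2 = π + 2β = 194.3615°
tangent length = C·cosβ = 95.2470
L = (r1+r2)·wrap + 2·C·cosβ = 12·3.3922 + 2·95.2470 = 231.2011

L=231.201 wrap1=194.36_deg wrap2=194.36_deg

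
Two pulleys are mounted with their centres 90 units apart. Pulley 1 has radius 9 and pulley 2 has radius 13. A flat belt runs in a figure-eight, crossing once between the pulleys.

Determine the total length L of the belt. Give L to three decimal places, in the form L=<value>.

L=254.520

crossed belt: β = asin((r1+r2)/C) = asin(22/90) = 14.1490°
wrap1 = wrap2 = π + 2β = 208.2980°
tangent length = C·cosβ = 87.2697
L = (r1+r2)·wrap + 2·C·cosβ = 22·3.6355 + 2·87.2697 = 254.5201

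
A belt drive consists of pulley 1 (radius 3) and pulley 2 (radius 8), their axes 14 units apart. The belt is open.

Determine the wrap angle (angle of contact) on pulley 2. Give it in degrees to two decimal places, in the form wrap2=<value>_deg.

open belt: β = asin((r2−r1)/C) = asin(5/14) = 20.9248°
wrap1 = π − 2β = 138.1503°
wrap2 = π + 2β = 221.8497°

wrap2=221.85_deg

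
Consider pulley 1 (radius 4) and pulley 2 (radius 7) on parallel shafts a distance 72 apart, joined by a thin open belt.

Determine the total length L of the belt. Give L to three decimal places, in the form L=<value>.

L=178.683

open belt: β = asin((r2−r1)/C) = asin(3/72) = 2.3880°
wrap1 = π − 2β = 175.2240°
wrap2 = π + 2β = 184.7760°
tangent length = C·cosβ = 71.9375
L = r1·wrap1 + r2·wrap2 + 2·C·cosβ = 4·3.0582 + 7·3.2250 + 2·71.9375 = 178.6825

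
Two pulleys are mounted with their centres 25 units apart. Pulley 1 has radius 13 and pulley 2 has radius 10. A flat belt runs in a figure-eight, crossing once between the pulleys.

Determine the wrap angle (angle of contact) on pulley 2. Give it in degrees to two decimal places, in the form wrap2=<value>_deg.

wrap2=313.85_deg

crossed belt: β = asin((r1+r2)/C) = asin(23/25) = 66.9261°
wrap1 = wrap2 = π + 2β = 313.8522°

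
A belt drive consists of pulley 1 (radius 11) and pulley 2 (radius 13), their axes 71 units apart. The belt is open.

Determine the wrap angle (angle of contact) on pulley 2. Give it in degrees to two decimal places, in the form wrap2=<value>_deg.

wrap2=183.23_deg

open belt: β = asin((r2−r1)/C) = asin(2/71) = 1.6142°
wrap1 = π − 2β = 176.7716°
wrap2 = π + 2β = 183.2284°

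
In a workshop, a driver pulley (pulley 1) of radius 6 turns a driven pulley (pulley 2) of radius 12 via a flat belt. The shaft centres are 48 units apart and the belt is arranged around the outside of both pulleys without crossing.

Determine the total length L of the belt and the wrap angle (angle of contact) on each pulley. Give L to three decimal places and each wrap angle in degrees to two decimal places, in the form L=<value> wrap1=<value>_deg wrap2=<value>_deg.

open belt: β = asin((r2−r1)/C) = asin(6/48) = 7.1808°
wrap1 = π − 2β = 165.6385°
wrap2 = π + 2β = 194.3615°
tangent length = C·cosβ = 47.6235
L = r1·wrap1 + r2·wrap2 + 2·C·cosβ = 6·2.8909 + 12·3.3922 + 2·47.6235 = 153.2996

L=153.300 wrap1=165.64_deg wrap2=194.36_deg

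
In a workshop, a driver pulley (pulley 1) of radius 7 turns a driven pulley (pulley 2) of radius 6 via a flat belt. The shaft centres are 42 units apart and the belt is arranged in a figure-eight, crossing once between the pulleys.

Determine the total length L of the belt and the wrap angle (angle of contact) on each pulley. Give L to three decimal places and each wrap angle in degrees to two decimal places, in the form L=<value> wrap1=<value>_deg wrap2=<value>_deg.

L=128.898 wrap1=216.06_deg wrap2=216.06_deg

crossed belt: β = asin((r1+r2)/C) = asin(13/42) = 18.0305°
wrap1 = wrap2 = π + 2β = 216.0611°
tangent length = C·cosβ = 39.9375
L = (r1+r2)·wrap + 2·C·cosβ = 13·3.7710 + 2·39.9375 = 128.8976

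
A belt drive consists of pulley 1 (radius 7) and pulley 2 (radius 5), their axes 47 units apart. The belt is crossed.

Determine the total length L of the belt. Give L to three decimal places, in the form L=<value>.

crossed belt: β = asin((r1+r2)/C) = asin(12/47) = 14.7925°
wrap1 = wrap2 = π + 2β = 209.5850°
tangent length = C·cosβ = 45.4423
L = (r1+r2)·wrap + 2·C·cosβ = 12·3.6579 + 2·45.4423 = 134.7799

L=134.780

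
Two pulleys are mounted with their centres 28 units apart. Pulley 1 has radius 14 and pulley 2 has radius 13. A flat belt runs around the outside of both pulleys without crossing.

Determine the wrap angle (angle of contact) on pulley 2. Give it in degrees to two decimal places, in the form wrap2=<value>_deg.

open belt: β = asin((r2−r1)/C) = asin(-1/28) = -2.0467°
wrap1 = π − 2β = 184.0934°
wrap2 = π + 2β = 175.9066°

wrap2=175.91_deg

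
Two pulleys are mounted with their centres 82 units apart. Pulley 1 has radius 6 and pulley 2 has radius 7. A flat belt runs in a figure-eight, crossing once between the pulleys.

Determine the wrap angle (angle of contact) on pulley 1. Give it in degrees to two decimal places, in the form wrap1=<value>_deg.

wrap1=198.24_deg

crossed belt: β = asin((r1+r2)/C) = asin(13/82) = 9.1220°
wrap1 = wrap2 = π + 2β = 198.2439°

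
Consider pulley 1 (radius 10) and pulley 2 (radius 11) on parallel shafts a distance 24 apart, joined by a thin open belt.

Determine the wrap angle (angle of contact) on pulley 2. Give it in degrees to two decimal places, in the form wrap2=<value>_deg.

open belt: β = asin((r2−r1)/C) = asin(1/24) = 2.3880°
wrap1 = π − 2β = 175.2240°
wrap2 = π + 2β = 184.7760°

wrap2=184.78_deg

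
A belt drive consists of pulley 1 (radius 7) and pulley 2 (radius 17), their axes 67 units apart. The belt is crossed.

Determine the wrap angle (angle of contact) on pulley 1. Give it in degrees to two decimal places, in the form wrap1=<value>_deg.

crossed belt: β = asin((r1+r2)/C) = asin(24/67) = 20.9902°
wrap1 = wrap2 = π + 2β = 221.9805°

wrap1=221.98_deg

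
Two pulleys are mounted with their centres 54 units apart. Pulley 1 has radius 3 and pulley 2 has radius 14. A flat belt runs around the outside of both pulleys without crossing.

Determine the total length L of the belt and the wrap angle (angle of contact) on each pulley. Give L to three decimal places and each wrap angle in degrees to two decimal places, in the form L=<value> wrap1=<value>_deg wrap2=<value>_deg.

L=163.656 wrap1=156.49_deg wrap2=203.51_deg

open belt: β = asin((r2−r1)/C) = asin(11/54) = 11.7536°
wrap1 = π − 2β = 156.4927°
wrap2 = π + 2β = 203.5073°
tangent length = C·cosβ = 52.8678
L = r1·wrap1 + r2·wrap2 + 2·C·cosβ = 3·2.7313 + 14·3.5519 + 2·52.8678 = 163.6557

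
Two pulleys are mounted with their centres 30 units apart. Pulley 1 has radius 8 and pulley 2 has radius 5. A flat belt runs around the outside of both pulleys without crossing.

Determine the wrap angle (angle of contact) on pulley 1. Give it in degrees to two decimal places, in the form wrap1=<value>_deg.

wrap1=191.48_deg

open belt: β = asin((r2−r1)/C) = asin(-3/30) = -5.7392°
wrap1 = π − 2β = 191.4783°
wrap2 = π + 2β = 168.5217°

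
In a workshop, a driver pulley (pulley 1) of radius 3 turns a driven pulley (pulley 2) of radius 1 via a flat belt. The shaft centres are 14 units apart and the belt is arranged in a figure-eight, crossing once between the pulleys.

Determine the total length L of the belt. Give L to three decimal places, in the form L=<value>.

crossed belt: β = asin((r1+r2)/C) = asin(4/14) = 16.6015°
wrap1 = wrap2 = π + 2β = 213.2031°
tangent length = C·cosβ = 13.4164
L = (r1+r2)·wrap + 2·C·cosβ = 4·3.7211 + 2·13.4164 = 41.7172

L=41.717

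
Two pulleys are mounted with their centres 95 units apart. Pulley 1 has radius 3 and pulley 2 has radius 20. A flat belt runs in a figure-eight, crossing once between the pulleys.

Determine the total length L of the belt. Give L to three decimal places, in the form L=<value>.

crossed belt: β = asin((r1+r2)/C) = asin(23/95) = 14.0108°
wrap1 = wrap2 = π + 2β = 208.0217°
tangent length = C·cosβ = 92.1737
L = (r1+r2)·wrap + 2·C·cosβ = 23·3.6307 + 2·92.1737 = 267.8527

L=267.853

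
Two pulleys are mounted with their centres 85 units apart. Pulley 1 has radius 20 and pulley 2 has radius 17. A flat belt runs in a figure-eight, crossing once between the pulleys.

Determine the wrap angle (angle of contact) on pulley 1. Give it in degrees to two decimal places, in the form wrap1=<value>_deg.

crossed belt: β = asin((r1+r2)/C) = asin(37/85) = 25.8040°
wrap1 = wrap2 = π + 2β = 231.6080°

wrap1=231.61_deg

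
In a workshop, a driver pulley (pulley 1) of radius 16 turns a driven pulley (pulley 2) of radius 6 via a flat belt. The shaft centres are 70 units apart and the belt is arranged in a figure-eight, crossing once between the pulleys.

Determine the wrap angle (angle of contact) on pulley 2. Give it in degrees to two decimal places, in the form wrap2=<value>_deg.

crossed belt: β = asin((r1+r2)/C) = asin(22/70) = 18.3177°
wrap1 = wrap2 = π + 2β = 216.6354°

wrap2=216.64_deg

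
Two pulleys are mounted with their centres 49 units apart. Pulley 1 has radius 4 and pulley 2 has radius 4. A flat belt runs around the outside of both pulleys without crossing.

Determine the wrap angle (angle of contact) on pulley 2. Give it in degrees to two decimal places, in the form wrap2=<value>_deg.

wrap2=180.00_deg

open belt: β = asin((r2−r1)/C) = asin(0/49) = 0.0000°
wrap1 = π − 2β = 180.0000°
wrap2 = π + 2β = 180.0000°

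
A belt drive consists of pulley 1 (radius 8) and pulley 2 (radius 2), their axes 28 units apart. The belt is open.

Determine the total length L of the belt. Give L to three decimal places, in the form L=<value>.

open belt: β = asin((r2−r1)/C) = asin(-6/28) = -12.3736°
wrap1 = π − 2β = 204.7473°
wrap2 = π + 2β = 155.2527°
tangent length = C·cosβ = 27.3496
L = r1·wrap1 + r2·wrap2 + 2·C·cosβ = 8·3.5735 + 2·2.7097 + 2·27.3496 = 88.7066

L=88.707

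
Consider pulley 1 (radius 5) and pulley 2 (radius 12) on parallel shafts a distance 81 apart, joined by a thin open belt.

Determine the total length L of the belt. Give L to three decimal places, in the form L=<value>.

L=216.012

open belt: β = asin((r2−r1)/C) = asin(7/81) = 4.9577°
wrap1 = π − 2β = 170.0847°
wrap2 = π + 2β = 189.9153°
tangent length = C·cosβ = 80.6970
L = r1·wrap1 + r2·wrap2 + 2·C·cosβ = 5·2.9685 + 12·3.3146 + 2·80.6970 = 216.0124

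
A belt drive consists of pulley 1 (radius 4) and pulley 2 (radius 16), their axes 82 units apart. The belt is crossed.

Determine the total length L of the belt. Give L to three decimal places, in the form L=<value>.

L=231.735

crossed belt: β = asin((r1+r2)/C) = asin(20/82) = 14.1170°
wrap1 = wrap2 = π + 2β = 208.2340°
tangent length = C·cosβ = 79.5236
L = (r1+r2)·wrap + 2·C·cosβ = 20·3.6344 + 2·79.5236 = 231.7345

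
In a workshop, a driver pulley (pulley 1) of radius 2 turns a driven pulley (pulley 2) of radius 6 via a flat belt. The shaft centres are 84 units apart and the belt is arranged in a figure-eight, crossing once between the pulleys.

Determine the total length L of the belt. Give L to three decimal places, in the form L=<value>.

crossed belt: β = asin((r1+r2)/C) = asin(8/84) = 5.4650°
wrap1 = wrap2 = π + 2β = 190.9300°
tangent length = C·cosβ = 83.6182
L = (r1+r2)·wrap + 2·C·cosβ = 8·3.3324 + 2·83.6182 = 193.8952

L=193.895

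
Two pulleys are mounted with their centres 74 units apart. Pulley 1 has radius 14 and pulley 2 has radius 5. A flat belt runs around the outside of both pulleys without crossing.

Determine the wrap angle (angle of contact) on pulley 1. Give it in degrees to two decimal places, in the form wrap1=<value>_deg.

open belt: β = asin((r2−r1)/C) = asin(-9/74) = -6.9857°
wrap1 = π − 2β = 193.9714°
wrap2 = π + 2β = 166.0286°

wrap1=193.97_deg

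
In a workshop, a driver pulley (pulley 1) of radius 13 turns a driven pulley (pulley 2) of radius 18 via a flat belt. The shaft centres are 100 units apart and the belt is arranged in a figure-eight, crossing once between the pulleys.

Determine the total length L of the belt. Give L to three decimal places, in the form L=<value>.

L=307.079

crossed belt: β = asin((r1+r2)/C) = asin(31/100) = 18.0592°
wrap1 = wrap2 = π + 2β = 216.1185°
tangent length = C·cosβ = 95.0737
L = (r1+r2)·wrap + 2·C·cosβ = 31·3.7720 + 2·95.0737 = 307.0787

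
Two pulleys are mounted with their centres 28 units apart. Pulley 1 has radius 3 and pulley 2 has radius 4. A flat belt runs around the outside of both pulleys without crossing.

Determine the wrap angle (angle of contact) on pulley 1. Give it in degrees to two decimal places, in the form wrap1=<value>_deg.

wrap1=175.91_deg

open belt: β = asin((r2−r1)/C) = asin(1/28) = 2.0467°
wrap1 = π − 2β = 175.9066°
wrap2 = π + 2β = 184.0934°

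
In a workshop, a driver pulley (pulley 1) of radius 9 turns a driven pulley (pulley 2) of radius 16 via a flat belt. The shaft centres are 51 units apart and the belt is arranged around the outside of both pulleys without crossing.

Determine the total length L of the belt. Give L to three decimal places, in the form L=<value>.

L=181.502

open belt: β = asin((r2−r1)/C) = asin(7/51) = 7.8890°
wrap1 = π − 2β = 164.2219°
wrap2 = π + 2β = 195.7781°
tangent length = C·cosβ = 50.5173
L = r1·wrap1 + r2·wrap2 + 2·C·cosβ = 9·2.8662 + 16·3.4170 + 2·50.5173 = 181.5021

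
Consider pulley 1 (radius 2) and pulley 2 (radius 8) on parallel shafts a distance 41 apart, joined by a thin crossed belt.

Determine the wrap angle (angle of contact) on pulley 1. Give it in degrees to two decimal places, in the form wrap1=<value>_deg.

crossed belt: β = asin((r1+r2)/C) = asin(10/41) = 14.1170°
wrap1 = wrap2 = π + 2β = 208.2340°

wrap1=208.23_deg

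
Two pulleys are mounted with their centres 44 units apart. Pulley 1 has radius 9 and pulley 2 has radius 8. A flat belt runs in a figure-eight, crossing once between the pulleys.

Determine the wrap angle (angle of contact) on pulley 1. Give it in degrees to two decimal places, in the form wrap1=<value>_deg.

crossed belt: β = asin((r1+r2)/C) = asin(17/44) = 22.7284°
wrap1 = wrap2 = π + 2β = 225.4568°

wrap1=225.46_deg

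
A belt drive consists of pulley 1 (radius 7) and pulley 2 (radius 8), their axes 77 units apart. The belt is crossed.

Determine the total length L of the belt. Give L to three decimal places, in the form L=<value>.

L=204.055

crossed belt: β = asin((r1+r2)/C) = asin(15/77) = 11.2333°
wrap1 = wrap2 = π + 2β = 202.4667°
tangent length = C·cosβ = 75.5248
L = (r1+r2)·wrap + 2·C·cosβ = 15·3.5337 + 2·75.5248 = 204.0553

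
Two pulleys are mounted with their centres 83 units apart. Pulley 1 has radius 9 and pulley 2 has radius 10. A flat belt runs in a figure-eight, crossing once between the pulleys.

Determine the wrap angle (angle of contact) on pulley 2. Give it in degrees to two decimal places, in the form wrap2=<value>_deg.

crossed belt: β = asin((r1+r2)/C) = asin(19/83) = 13.2332°
wrap1 = wrap2 = π + 2β = 206.4665°

wrap2=206.47_deg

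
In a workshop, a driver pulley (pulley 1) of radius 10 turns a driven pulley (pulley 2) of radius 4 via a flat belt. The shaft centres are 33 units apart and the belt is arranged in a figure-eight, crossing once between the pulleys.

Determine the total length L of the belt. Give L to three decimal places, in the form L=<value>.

L=116.016

crossed belt: β = asin((r1+r2)/C) = asin(14/33) = 25.1027°
wrap1 = wrap2 = π + 2β = 230.2054°
tangent length = C·cosβ = 29.8831
L = (r1+r2)·wrap + 2·C·cosβ = 14·4.0178 + 2·29.8831 = 116.0160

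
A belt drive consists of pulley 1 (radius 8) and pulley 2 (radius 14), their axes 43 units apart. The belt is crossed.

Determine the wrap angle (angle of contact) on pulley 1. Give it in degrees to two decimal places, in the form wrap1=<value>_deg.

wrap1=241.54_deg

crossed belt: β = asin((r1+r2)/C) = asin(22/43) = 30.7723°
wrap1 = wrap2 = π + 2β = 241.5446°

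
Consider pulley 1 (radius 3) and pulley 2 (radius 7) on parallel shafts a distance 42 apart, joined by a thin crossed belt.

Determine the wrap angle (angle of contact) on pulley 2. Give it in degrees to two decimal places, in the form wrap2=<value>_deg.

crossed belt: β = asin((r1+r2)/C) = asin(10/42) = 13.7741°
wrap1 = wrap2 = π + 2β = 207.5483°

wrap2=207.55_deg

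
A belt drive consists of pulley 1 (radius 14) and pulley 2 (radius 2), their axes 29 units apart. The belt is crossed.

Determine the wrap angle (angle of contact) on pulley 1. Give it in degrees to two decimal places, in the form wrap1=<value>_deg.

wrap1=246.97_deg

crossed belt: β = asin((r1+r2)/C) = asin(16/29) = 33.4854°
wrap1 = wrap2 = π + 2β = 246.9708°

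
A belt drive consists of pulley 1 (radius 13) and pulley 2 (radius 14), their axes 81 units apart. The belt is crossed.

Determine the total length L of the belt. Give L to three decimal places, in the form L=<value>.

L=255.909

crossed belt: β = asin((r1+r2)/C) = asin(27/81) = 19.4712°
wrap1 = wrap2 = π + 2β = 218.9424°
tangent length = C·cosβ = 76.3675
L = (r1+r2)·wrap + 2·C·cosβ = 27·3.8213 + 2·76.3675 = 255.9093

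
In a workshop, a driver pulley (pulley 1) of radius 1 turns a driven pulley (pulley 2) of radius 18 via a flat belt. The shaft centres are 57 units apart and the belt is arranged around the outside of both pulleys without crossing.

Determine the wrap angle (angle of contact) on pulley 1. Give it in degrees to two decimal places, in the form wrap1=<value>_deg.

wrap1=145.30_deg

open belt: β = asin((r2−r1)/C) = asin(17/57) = 17.3523°
wrap1 = π − 2β = 145.2955°
wrap2 = π + 2β = 214.7045°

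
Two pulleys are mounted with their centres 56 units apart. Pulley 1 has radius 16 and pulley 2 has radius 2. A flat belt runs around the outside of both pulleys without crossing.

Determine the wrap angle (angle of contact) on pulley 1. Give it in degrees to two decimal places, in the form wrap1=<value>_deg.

wrap1=208.96_deg

open belt: β = asin((r2−r1)/C) = asin(-14/56) = -14.4775°
wrap1 = π − 2β = 208.9550°
wrap2 = π + 2β = 151.0450°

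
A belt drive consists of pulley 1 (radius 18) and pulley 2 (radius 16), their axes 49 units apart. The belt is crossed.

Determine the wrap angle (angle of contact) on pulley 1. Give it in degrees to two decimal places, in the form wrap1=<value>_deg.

crossed belt: β = asin((r1+r2)/C) = asin(34/49) = 43.9378°
wrap1 = wrap2 = π + 2β = 267.8757°

wrap1=267.88_deg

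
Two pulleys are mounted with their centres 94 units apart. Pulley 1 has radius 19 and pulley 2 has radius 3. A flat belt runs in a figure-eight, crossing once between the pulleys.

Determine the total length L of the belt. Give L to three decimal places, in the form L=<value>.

L=262.288

crossed belt: β = asin((r1+r2)/C) = asin(22/94) = 13.5352°
wrap1 = wrap2 = π + 2β = 207.0704°
tangent length = C·cosβ = 91.3893
L = (r1+r2)·wrap + 2·C·cosβ = 22·3.6141 + 2·91.3893 = 262.2879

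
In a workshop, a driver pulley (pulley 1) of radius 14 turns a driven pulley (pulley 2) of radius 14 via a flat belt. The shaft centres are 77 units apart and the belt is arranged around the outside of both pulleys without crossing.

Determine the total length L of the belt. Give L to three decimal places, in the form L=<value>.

L=241.965

open belt: β = asin((r2−r1)/C) = asin(0/77) = 0.0000°
wrap1 = π − 2β = 180.0000°
wrap2 = π + 2β = 180.0000°
tangent length = C·cosβ = 77.0000
L = r1·wrap1 + r2·wrap2 + 2·C·cosβ = 14·3.1416 + 14·3.1416 + 2·77.0000 = 241.9646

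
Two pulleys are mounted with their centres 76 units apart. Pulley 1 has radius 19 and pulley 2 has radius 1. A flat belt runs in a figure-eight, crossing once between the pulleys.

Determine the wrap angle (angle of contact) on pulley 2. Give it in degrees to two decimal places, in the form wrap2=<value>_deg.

wrap2=210.52_deg

crossed belt: β = asin((r1+r2)/C) = asin(20/76) = 15.2575°
wrap1 = wrap2 = π + 2β = 210.5150°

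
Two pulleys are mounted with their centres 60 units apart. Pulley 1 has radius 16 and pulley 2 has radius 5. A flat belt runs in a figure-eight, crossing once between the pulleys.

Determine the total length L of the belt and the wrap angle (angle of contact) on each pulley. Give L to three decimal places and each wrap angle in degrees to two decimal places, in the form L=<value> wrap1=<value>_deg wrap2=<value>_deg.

L=193.401 wrap1=220.97_deg wrap2=220.97_deg

crossed belt: β = asin((r1+r2)/C) = asin(21/60) = 20.4873°
wrap1 = wrap2 = π + 2β = 220.9746°
tangent length = C·cosβ = 56.2050
L = (r1+r2)·wrap + 2·C·cosβ = 21·3.8567 + 2·56.2050 = 193.4014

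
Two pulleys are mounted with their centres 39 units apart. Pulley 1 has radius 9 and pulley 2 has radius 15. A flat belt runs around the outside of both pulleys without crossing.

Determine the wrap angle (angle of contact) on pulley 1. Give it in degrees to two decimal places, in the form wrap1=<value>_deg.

wrap1=162.30_deg

open belt: β = asin((r2−r1)/C) = asin(6/39) = 8.8499°
wrap1 = π − 2β = 162.3002°
wrap2 = π + 2β = 197.6998°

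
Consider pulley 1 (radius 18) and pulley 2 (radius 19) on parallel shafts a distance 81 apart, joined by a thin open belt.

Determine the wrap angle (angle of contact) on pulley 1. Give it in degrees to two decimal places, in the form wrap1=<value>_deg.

open belt: β = asin((r2−r1)/C) = asin(1/81) = 0.7074°
wrap1 = π − 2β = 178.5853°
wrap2 = π + 2β = 181.4147°

wrap1=178.59_deg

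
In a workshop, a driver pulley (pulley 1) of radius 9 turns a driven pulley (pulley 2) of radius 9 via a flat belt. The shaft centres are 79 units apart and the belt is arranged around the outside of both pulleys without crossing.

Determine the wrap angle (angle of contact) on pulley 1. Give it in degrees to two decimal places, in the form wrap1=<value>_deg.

wrap1=180.00_deg

open belt: β = asin((r2−r1)/C) = asin(0/79) = 0.0000°
wrap1 = π − 2β = 180.0000°
wrap2 = π + 2β = 180.0000°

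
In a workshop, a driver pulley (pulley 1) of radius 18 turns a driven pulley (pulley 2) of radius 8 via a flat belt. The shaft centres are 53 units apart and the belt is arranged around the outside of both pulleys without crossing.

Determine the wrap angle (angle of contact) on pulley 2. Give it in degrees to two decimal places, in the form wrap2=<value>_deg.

open belt: β = asin((r2−r1)/C) = asin(-10/53) = -10.8757°
wrap1 = π − 2β = 201.7514°
wrap2 = π + 2β = 158.2486°

wrap2=158.25_deg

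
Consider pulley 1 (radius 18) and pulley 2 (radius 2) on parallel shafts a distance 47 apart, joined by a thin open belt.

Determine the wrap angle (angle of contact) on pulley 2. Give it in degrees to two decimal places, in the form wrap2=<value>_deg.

open belt: β = asin((r2−r1)/C) = asin(-16/47) = -19.9028°
wrap1 = π − 2β = 219.8056°
wrap2 = π + 2β = 140.1944°

wrap2=140.19_deg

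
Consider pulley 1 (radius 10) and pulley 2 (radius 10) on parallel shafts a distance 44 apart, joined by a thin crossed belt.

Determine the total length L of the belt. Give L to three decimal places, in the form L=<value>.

L=160.090

crossed belt: β = asin((r1+r2)/C) = asin(20/44) = 27.0357°
wrap1 = wrap2 = π + 2β = 234.0714°
tangent length = C·cosβ = 39.1918
L = (r1+r2)·wrap + 2·C·cosβ = 20·4.0853 + 2·39.1918 = 160.0900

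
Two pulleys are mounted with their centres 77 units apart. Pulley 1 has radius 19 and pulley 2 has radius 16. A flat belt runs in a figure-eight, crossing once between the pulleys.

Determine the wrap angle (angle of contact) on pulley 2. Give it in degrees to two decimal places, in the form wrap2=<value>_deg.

crossed belt: β = asin((r1+r2)/C) = asin(35/77) = 27.0357°
wrap1 = wrap2 = π + 2β = 234.0714°

wrap2=234.07_deg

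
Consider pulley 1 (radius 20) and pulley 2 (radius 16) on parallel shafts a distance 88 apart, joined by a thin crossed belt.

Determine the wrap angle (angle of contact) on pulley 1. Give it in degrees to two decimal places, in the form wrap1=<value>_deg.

crossed belt: β = asin((r1+r2)/C) = asin(36/88) = 24.1477°
wrap1 = wrap2 = π + 2β = 228.2955°

wrap1=228.30_deg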